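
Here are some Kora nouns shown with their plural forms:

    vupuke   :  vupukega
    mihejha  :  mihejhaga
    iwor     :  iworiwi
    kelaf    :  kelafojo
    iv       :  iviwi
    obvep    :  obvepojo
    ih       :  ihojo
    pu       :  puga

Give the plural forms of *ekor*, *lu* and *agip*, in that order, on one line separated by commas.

ekoriwi, luga, agipojo

The alternation tracks the final sound of the stem — -ojo when the stem ends in a voiceless consonant (*kelaf*, *obvep*, *ih*); -iwi when the stem ends in a voiced consonant (*iwor*, *iv*); -ga when the stem ends in a vowel (*vupuke*, *mihejha*, *pu*).
*ekor* — final sound /r/ (a voiced consonant) → -iwi → *ekoriwi*.
The final sound of *lu* is /u/, which is a vowel, so the suffix is -ga, giving *luga*.
*agip* — final sound /p/ (a voiceless consonant) → -ojo → *agipojo*.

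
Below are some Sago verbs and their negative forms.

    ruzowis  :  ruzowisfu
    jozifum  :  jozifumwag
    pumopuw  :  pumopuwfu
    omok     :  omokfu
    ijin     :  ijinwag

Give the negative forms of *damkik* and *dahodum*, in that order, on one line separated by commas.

The pattern is nasality of the final consonant: -wag when the stem ends in a nasal (*jozifum*, *ijin*); -fu when the stem ends in a non-nasal consonant (*ruzowis*, *pumopuw*, *omok*).
Since the final consonant of *damkik* is /k/ (non-nasal), it takes -fu, giving *damkikfu*.
*dahodum* — final consonant /m/ (a nasal) → -wag → *dahodumwag*.

damkikfu, dahodumwag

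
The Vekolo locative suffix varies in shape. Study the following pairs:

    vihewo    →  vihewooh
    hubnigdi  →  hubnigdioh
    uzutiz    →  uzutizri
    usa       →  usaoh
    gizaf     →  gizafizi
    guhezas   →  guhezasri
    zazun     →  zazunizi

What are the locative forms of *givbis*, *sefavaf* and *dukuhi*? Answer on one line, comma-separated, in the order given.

givbisri, sefavafizi, dukuhioh

Looking at the final sound of each stem: -ri when the stem ends in a sibilant (*uzutiz*, *guhezas*); -izi when the stem ends in a non-sibilant consonant (*gizaf*, *zazun*); -oh when the stem ends in a vowel (*vihewo*, *hubnigdi*, *usa*).
Since the final sound of *givbis* is /s/ (a sibilant), it takes -ri, giving *givbisri*.
*sefavaf* — final sound /f/ (a non-sibilant consonant) → -izi → *sefavafizi*.
The final sound of *dukuhi* is /i/, which is a vowel, so the suffix is -oh, giving *dukuhioh*.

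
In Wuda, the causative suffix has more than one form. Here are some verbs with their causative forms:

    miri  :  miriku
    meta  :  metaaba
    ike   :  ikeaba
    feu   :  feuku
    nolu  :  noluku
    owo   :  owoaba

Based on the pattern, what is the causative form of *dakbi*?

dakbiku

The suffix is conditioned by the last vowel: -ku when the last vowel of the stem is a high vowel (*miri*, *feu*, *nolu*); -aba when the last vowel of the stem is a non-high vowel (*meta*, *ike*, *owo*).
Since the last vowel of *dakbi* is /i/ (a high vowel), it takes -ku, giving *dakbiku*.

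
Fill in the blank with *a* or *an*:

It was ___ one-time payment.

a

The indefinite article is chosen by the initial *sound* of the following word, not its spelling.
*one-time* begins with the sound /wʌ/ (*one* pronounced /wʌn/) — a consonant sound.
So the article is *a*: It was a one-time payment.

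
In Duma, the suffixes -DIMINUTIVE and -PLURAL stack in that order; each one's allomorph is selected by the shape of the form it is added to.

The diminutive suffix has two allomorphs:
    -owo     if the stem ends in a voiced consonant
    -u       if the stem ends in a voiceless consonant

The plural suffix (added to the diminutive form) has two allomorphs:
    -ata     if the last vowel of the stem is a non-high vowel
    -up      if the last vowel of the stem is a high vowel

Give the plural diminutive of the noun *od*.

odowoata

*od*: final consonant = /d/, voiced → -owo → *odowo*.
The diminutive form *odowo* — last vowel /o/ (a non-high vowel) → -ata → *odowoata*.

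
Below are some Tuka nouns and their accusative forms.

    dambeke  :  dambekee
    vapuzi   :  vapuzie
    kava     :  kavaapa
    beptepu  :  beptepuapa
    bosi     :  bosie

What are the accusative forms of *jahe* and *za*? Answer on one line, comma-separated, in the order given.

jahee, zaapa

The suffix is conditioned by the last vowel: -e when the last vowel of the stem is a front vowel (*dambeke*, *vapuzi*, *bosi*); -apa when the last vowel of the stem is a back vowel (*kava*, *beptepu*).
The last vowel of *jahe* is /e/, which is a front vowel, so the suffix is -e, giving *jahee*.
*za* — last vowel /a/ (a back vowel) → -apa → *zaapa*.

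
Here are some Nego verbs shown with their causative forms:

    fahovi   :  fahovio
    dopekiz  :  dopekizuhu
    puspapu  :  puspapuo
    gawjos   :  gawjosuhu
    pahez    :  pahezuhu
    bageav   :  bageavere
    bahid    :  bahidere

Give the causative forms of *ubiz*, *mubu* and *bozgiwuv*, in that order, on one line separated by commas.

ubizuhu, mubuo, bozgiwuvere

The pattern is sibilance of the final sound: -uhu when the stem ends in a sibilant (*dopekiz*, *gawjos*, *pahez*); -ere when the stem ends in a non-sibilant consonant (*bageav*, *bahid*); -o when the stem ends in a vowel (*fahovi*, *puspapu*).
*ubiz*: final sound = /z/, a sibilant → -uhu → *ubizuhu*.
*mubu*: final sound = /u/, a vowel → -o → *mubuo*.
*bozgiwuv* — final sound /v/ (a non-sibilant consonant) → -ere → *bozgiwuvere*.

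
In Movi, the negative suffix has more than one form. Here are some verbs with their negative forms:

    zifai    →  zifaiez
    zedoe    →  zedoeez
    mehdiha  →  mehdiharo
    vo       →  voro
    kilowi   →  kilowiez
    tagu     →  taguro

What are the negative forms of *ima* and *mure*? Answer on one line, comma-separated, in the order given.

imaro, mureez

Looking at the last vowel of each stem: -ez when the last vowel of the stem is a front vowel (*zifai*, *zedoe*, *kilowi*); -ro when the last vowel of the stem is a back vowel (*mehdiha*, *vo*, *tagu*).
*ima*: last vowel = /a/, a back vowel → -ro → *imaro*.
Since the last vowel of *mure* is /e/ (a front vowel), it takes -ez, giving *mureez*.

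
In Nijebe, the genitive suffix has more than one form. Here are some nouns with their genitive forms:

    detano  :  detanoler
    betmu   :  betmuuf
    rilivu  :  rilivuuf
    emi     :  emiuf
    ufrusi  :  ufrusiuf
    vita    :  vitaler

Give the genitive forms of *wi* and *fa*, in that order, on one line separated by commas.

wiuf, faler

The pattern is height harmony: -uf when the last vowel of the stem is a high vowel (*betmu*, *rilivu*, *emi*, *ufrusi*); -ler when the last vowel of the stem is a non-high vowel (*detano*, *vita*).
The last vowel of *wi* is /i/, which is a high vowel, so the suffix is -uf, giving *wiuf*.
Since the last vowel of *fa* is /a/ (a non-high vowel), it takes -ler, giving *faler*.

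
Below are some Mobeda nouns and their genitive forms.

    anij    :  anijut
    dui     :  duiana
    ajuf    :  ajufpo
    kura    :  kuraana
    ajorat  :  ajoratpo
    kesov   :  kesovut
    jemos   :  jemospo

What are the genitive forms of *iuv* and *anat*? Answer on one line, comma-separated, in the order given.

The pattern is voicing of the final sound: -po when the stem ends in a voiceless consonant (*ajuf*, *ajorat*, *jemos*); -ut when the stem ends in a voiced consonant (*anij*, *kesov*); -ana when the stem ends in a vowel (*dui*, *kura*).
*iuv* — final sound /v/ (a voiced consonant) → -ut → *iuvut*.
*anat*: final sound = /t/, a voiceless consonant → -po → *anatpo*.

iuvut, anatpo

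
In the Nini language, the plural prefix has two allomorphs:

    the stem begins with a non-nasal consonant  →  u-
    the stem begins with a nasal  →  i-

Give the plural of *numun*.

inumun

The first consonant of *numun* is /n/, which is a nasal, so the prefix is i-, giving *inumun*.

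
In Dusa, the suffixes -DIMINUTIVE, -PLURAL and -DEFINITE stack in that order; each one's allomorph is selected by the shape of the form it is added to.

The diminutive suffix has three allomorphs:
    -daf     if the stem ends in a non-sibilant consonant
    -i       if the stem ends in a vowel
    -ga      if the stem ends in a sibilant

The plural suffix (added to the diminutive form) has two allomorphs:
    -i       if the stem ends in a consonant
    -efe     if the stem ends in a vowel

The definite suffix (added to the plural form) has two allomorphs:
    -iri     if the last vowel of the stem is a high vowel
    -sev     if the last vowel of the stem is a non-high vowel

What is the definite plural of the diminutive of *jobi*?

jobiiefesev

*jobi*: final sound = /i/, a vowel → -i → *jobii*.
The final sound of the diminutive form *jobii* is /i/, which is a vowel, so the plural suffix is -efe, giving *jobiiefe*.
The last vowel of the plural form *jobiiefe* is /e/, which is a non-high vowel, so the definite suffix is -sev, giving *jobiiefesev*.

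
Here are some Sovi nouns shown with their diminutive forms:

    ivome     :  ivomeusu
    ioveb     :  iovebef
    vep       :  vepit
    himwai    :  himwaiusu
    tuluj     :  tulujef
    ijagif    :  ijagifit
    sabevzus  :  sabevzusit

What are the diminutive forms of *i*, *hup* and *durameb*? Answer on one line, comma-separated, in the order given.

iusu, hupit, duramebef

The suffix is conditioned by the final sound: -it when the stem ends in a voiceless consonant (*vep*, *ijagif*, *sabevzus*); -ef when the stem ends in a voiced consonant (*ioveb*, *tuluj*); -usu when the stem ends in a vowel (*ivome*, *himwai*).
*i* — final sound /i/ (a vowel) → -usu → *iusu*.
*hup*: final sound = /p/, a voiceless consonant → -it → *hupit*.
Since the final sound of *durameb* is /b/ (a voiced consonant), it takes -ef, giving *duramebef*.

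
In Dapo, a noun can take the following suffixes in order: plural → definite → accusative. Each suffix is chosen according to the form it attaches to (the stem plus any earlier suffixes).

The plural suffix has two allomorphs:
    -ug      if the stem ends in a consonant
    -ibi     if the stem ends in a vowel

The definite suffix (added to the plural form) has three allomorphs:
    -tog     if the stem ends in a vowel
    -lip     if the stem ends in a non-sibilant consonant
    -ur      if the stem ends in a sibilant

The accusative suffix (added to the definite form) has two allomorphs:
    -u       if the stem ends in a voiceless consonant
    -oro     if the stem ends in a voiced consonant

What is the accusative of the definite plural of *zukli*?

zukliibitogoro

The final sound of *zukli* is /i/, which is a vowel, so the plural suffix is -ibi, giving *zukliibi*.
The plural form *zukliibi*: final sound = /i/, a vowel → -tog → *zukliibitog*.
The definite form *zukliibitog* — final consonant /g/ (voiced) → -oro → *zukliibitogoro*.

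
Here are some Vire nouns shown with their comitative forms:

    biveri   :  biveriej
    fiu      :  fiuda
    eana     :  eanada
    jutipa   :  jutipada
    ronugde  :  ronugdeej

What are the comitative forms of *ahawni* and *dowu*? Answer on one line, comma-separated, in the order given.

The alternation tracks the last vowel of the stem — -ej when the last vowel of the stem is a front vowel (*biveri*, *ronugde*); -da when the last vowel of the stem is a back vowel (*fiu*, *eana*, *jutipa*).
Since the last vowel of *ahawni* is /i/ (a front vowel), it takes -ej, giving *ahawniej*.
*dowu*: last vowel = /u/, a back vowel → -da → *dowuda*.

ahawniej, dowuda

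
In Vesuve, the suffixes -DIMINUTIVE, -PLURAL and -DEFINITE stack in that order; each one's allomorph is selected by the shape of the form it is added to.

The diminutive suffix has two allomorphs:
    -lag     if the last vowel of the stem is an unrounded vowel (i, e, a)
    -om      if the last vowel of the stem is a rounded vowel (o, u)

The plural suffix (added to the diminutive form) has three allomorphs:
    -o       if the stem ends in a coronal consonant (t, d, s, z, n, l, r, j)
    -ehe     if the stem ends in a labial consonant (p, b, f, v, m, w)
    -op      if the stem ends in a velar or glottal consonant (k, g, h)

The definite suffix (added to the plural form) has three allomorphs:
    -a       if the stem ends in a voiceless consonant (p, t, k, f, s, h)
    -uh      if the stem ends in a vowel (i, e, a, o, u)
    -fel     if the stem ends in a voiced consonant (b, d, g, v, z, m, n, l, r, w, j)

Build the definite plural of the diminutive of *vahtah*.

vahtahlagopa

*vahtah*: last vowel = /a/, an unrounded vowel → -lag → *vahtahlag*.
The diminutive form *vahtahlag* — final consonant /g/ (velar/glottal) → -op → *vahtahlagop*.
The plural form *vahtahlagop* — final sound /p/ (a voiceless consonant) → -a → *vahtahlagopa*.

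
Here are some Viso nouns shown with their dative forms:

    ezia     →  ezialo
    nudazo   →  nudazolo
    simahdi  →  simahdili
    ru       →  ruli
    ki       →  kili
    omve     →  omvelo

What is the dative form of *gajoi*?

gajoili

Looking at the last vowel of each stem: -li when the last vowel of the stem is a high vowel (*simahdi*, *ru*, *ki*); -lo when the last vowel of the stem is a non-high vowel (*ezia*, *nudazo*, *omve*).
*gajoi*: last vowel = /i/, a high vowel → -li → *gajoili*.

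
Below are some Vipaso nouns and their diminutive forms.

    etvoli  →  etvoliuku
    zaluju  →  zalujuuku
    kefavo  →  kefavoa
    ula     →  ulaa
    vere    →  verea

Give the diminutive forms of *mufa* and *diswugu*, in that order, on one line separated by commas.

mufaa, diswuguuku

The alternation tracks the last vowel of the stem — -uku when the last vowel of the stem is a high vowel (*etvoli*, *zaluju*); -a when the last vowel of the stem is a non-high vowel (*kefavo*, *ula*, *vere*).
*mufa*: last vowel = /a/, a non-high vowel → -a → *mufaa*.
*diswugu*: last vowel = /u/, a high vowel → -uku → *diswuguuku*.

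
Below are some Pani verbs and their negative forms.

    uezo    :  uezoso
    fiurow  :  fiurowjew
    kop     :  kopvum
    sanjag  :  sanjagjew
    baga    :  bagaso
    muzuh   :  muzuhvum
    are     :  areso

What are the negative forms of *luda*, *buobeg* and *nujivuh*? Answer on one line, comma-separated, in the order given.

The suffix is conditioned by the final sound: -vum when the stem ends in a voiceless consonant (*kop*, *muzuh*); -jew when the stem ends in a voiced consonant (*fiurow*, *sanjag*); -so when the stem ends in a vowel (*uezo*, *baga*, *are*).
The final sound of *luda* is /a/, which is a vowel, so the suffix is -so, giving *ludaso*.
*buobeg*: final sound = /g/, a voiced consonant → -jew → *buobegjew*.
*nujivuh*: final sound = /h/, a voiceless consonant → -vum → *nujivuhvum*.

ludaso, buobegjew, nujivuhvum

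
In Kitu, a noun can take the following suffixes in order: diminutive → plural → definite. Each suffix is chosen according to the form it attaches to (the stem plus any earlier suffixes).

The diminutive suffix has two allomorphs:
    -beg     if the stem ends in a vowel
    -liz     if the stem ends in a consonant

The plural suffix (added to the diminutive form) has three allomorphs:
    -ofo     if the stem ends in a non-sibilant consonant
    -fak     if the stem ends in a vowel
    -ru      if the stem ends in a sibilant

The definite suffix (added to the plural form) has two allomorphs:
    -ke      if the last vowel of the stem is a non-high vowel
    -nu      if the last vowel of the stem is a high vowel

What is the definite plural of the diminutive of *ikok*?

ikoklizrunu

Since the final sound of *ikok* is /k/ (a consonant), it takes -liz, giving *ikokliz*.
Since the final sound of the diminutive form *ikokliz* is /z/ (a sibilant), it takes -ru, giving *ikoklizru*.
The plural form *ikoklizru* — last vowel /u/ (a high vowel) → -nu → *ikoklizrunu*.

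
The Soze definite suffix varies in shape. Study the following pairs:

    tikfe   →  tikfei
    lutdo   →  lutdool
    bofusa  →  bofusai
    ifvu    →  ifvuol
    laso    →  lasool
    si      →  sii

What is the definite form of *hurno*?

Looking at the last vowel of each stem: -ol when the last vowel of the stem is a rounded vowel (*lutdo*, *ifvu*, *laso*); -i when the last vowel of the stem is an unrounded vowel (*tikfe*, *bofusa*, *si*).
Since the last vowel of *hurno* is /o/ (a rounded vowel), it takes -ol, giving *hurnool*.

hurnool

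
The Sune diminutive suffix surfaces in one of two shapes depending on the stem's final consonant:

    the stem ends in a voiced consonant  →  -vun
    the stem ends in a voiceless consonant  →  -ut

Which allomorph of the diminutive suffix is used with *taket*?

The final consonant of *taket* is /t/, which is voiceless, so the suffix is -ut.

-ut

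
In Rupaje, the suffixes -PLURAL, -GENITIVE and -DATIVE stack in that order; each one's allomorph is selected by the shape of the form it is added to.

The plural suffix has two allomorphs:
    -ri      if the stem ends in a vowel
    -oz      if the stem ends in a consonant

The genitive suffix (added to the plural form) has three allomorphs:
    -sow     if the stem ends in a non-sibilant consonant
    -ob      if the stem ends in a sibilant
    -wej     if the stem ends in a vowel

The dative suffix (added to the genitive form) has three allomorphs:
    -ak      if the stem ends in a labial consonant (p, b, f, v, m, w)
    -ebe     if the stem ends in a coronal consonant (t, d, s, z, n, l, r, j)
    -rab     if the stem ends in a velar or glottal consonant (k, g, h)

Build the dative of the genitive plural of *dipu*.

Since the final sound of *dipu* is /u/ (a vowel), it takes -ri, giving *dipuri*.
The final sound of the plural form *dipuri* is /i/, which is a vowel, so the genitive suffix is -wej, giving *dipuriwej*.
The genitive form *dipuriwej* — final consonant /j/ (coronal) → -ebe → *dipuriwejebe*.

dipuriwejebe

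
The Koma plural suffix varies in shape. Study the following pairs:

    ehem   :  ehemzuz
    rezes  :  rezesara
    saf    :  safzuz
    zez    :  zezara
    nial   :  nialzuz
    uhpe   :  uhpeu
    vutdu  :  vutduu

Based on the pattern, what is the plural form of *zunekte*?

Looking at the final sound of each stem: -ara when the stem ends in a sibilant (*rezes*, *zez*); -zuz when the stem ends in a non-sibilant consonant (*ehem*, *saf*, *nial*); -u when the stem ends in a vowel (*uhpe*, *vutdu*).
The final sound of *zunekte* is /e/, which is a vowel, so the suffix is -u, giving *zunekteu*.

zunekteu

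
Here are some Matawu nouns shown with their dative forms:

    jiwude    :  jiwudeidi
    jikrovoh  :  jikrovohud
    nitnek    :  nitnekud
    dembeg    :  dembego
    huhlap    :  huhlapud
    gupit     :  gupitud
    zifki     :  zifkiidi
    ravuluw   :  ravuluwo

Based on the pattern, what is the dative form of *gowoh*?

The suffix is conditioned by the final sound: -ud when the stem ends in a voiceless consonant (*jikrovoh*, *nitnek*, *huhlap*, *gupit*); -o when the stem ends in a voiced consonant (*dembeg*, *ravuluw*); -idi when the stem ends in a vowel (*jiwude*, *zifki*).
*gowoh*: final sound = /h/, a voiceless consonant → -ud → *gowohud*.

gowohud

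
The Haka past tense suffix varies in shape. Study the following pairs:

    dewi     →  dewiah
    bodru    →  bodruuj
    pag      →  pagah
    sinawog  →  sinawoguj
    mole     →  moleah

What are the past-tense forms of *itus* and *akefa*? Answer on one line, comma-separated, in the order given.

The alternation tracks the last vowel of the stem — -uj when the last vowel of the stem is a rounded vowel (*bodru*, *sinawog*); -ah when the last vowel of the stem is an unrounded vowel (*dewi*, *pag*, *mole*).
*itus* — last vowel /u/ (a rounded vowel) → -uj → *itusuj*.
The last vowel of *akefa* is /a/, which is an unrounded vowel, so the suffix is -ah, giving *akefaah*.

itusuj, akefaah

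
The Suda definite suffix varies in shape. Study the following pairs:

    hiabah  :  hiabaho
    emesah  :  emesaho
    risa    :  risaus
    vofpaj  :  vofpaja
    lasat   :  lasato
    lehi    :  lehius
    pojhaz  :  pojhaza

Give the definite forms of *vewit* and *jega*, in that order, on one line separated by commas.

The pattern is voicing of the final sound: -o when the stem ends in a voiceless consonant (*hiabah*, *emesah*, *lasat*); -a when the stem ends in a voiced consonant (*vofpaj*, *pojhaz*); -us when the stem ends in a vowel (*risa*, *lehi*).
The final sound of *vewit* is /t/, which is a voiceless consonant, so the suffix is -o, giving *vewito*.
Since the final sound of *jega* is /a/ (a vowel), it takes -us, giving *jegaus*.

vewito, jegaus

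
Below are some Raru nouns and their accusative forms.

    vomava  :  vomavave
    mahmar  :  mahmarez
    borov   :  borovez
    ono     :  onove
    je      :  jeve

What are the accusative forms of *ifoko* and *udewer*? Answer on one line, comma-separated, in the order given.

Looking at the final sound of each stem: -ez when the stem ends in a consonant (*mahmar*, *borov*); -ve when the stem ends in a vowel (*vomava*, *ono*, *je*).
Since the final sound of *ifoko* is /o/ (a vowel), it takes -ve, giving *ifokove*.
The final sound of *udewer* is /r/, which is a consonant, so the suffix is -ez, giving *udewerez*.

ifokove, udewerez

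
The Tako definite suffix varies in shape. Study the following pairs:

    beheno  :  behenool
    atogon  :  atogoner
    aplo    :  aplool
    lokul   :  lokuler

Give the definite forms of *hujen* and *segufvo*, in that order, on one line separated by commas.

hujener, segufvool

The pattern is consonant vs. vowel: -er when the stem ends in a consonant (*atogon*, *lokul*); -ol when the stem ends in a vowel (*beheno*, *aplo*).
*hujen*: final sound = /n/, a consonant → -er → *hujener*.
The final sound of *segufvo* is /o/, which is a vowel, so the suffix is -ol, giving *segufvool*.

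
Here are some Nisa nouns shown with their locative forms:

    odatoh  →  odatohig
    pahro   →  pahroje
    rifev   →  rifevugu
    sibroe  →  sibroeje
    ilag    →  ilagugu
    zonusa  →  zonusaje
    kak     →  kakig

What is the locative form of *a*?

Looking at the final sound of each stem: -ig when the stem ends in a voiceless consonant (*odatoh*, *kak*); -ugu when the stem ends in a voiced consonant (*rifev*, *ilag*); -je when the stem ends in a vowel (*pahro*, *sibroe*, *zonusa*).
*a*: final sound = /a/, a vowel → -je → *aje*.

aje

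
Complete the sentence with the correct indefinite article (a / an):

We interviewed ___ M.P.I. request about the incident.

The indefinite article is chosen by the initial *sound* of the following word, not its spelling.
The initialism *M.P.I.* is read letter by letter; the first letter, M, is pronounced /ɛm/, which begins with a vowel sound.
So the article is *an*: We interviewed an M.P.I. request about the incident.

an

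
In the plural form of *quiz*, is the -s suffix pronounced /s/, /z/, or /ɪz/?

/ɪz/

The stem *quiz* ends in a sibilant (/s, z, ʃ, ʒ, tʃ, dʒ/).
The plural suffix surfaces as /ɪz/ after sibilants, /s/ after other voiceless consonants, and /z/ after other voiced sounds.
So the plural -s on *quiz* is pronounced /ɪz/.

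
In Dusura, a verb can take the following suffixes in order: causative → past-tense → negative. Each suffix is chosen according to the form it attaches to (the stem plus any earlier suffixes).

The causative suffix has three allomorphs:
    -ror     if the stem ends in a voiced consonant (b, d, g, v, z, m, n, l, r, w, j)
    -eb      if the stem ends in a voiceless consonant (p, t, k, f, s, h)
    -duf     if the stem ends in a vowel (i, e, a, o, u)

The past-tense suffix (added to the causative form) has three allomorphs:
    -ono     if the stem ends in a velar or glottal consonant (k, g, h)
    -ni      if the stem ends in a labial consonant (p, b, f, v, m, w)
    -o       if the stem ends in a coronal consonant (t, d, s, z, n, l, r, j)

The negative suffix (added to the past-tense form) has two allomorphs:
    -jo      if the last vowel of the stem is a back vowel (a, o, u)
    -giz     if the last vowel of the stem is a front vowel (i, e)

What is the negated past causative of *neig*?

neigrorojo

*neig*: final sound = /g/, a voiced consonant → -ror → *neigror*.
The causative form *neigror* — final consonant /r/ (coronal) → -o → *neigroro*.
The past-tense form *neigroro* — last vowel /o/ (a back vowel) → -jo → *neigrorojo*.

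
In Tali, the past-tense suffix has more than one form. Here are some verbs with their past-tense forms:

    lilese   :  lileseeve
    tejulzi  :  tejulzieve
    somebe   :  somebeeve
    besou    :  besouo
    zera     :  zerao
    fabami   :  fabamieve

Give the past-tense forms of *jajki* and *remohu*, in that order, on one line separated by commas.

jajkieve, remohuo

The alternation tracks the last vowel of the stem — -eve when the last vowel of the stem is a front vowel (*lilese*, *tejulzi*, *somebe*, *fabami*); -o when the last vowel of the stem is a back vowel (*besou*, *zera*).
*jajki*: last vowel = /i/, a front vowel → -eve → *jajkieve*.
*remohu*: last vowel = /u/, a back vowel → -o → *remohuo*.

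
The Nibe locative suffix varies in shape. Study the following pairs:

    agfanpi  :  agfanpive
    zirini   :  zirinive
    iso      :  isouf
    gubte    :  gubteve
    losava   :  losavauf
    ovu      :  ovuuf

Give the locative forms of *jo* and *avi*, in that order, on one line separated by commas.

The pattern is front/back vowel harmony: -ve when the last vowel of the stem is a front vowel (*agfanpi*, *zirini*, *gubte*); -uf when the last vowel of the stem is a back vowel (*iso*, *losava*, *ovu*).
The last vowel of *jo* is /o/, which is a back vowel, so the suffix is -uf, giving *jouf*.
Since the last vowel of *avi* is /i/ (a front vowel), it takes -ve, giving *avive*.

jouf, avive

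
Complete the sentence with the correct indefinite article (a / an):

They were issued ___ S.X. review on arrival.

an

The indefinite article is chosen by the initial *sound* of the following word, not its spelling.
The initialism *S.X.* is read letter by letter; the first letter, S, is pronounced /ɛs/, which begins with a vowel sound.
So the article is *an*: They were issued an S.X. review on arrival.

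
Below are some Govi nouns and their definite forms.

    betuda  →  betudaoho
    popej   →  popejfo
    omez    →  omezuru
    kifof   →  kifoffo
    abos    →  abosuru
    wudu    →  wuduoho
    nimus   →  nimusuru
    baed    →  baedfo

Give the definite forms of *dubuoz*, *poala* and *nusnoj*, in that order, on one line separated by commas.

dubuozuru, poalaoho, nusnojfo

The alternation tracks the final sound of the stem — -uru when the stem ends in a sibilant (*omez*, *abos*, *nimus*); -fo when the stem ends in a non-sibilant consonant (*popej*, *kifof*, *baed*); -oho when the stem ends in a vowel (*betuda*, *wudu*).
Since the final sound of *dubuoz* is /z/ (a sibilant), it takes -uru, giving *dubuozuru*.
*poala*: final sound = /a/, a vowel → -oho → *poalaoho*.
*nusnoj* — final sound /j/ (a non-sibilant consonant) → -fo → *nusnojfo*.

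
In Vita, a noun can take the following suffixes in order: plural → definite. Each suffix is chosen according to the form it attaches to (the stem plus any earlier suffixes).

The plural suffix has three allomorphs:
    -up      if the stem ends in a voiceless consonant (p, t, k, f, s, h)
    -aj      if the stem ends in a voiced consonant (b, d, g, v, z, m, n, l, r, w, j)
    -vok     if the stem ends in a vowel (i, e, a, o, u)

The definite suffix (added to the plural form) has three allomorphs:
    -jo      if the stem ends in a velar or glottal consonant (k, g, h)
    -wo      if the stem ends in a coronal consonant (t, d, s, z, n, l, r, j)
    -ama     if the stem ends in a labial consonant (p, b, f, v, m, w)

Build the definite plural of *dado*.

dadovokjo

*dado* — final sound /o/ (a vowel) → -vok → *dadovok*.
The final consonant of the plural form *dadovok* is /k/, which is velar/glottal, so the definite suffix is -jo, giving *dadovokjo*.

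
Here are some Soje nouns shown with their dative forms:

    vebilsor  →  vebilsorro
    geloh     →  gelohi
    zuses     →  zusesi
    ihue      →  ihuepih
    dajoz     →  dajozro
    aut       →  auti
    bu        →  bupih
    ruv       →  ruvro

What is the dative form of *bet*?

Looking at the final sound of each stem: -i when the stem ends in a voiceless consonant (*geloh*, *zuses*, *aut*); -ro when the stem ends in a voiced consonant (*vebilsor*, *dajoz*, *ruv*); -pih when the stem ends in a vowel (*ihue*, *bu*).
*bet*: final sound = /t/, a voiceless consonant → -i → *beti*.

beti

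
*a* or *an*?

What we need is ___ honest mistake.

an

The indefinite article is chosen by the initial *sound* of the following word, not its spelling.
*honest* begins with the sound /ɒ/ (silent h) — a vowel sound.
So the article is *an*: What we need is an honest mistake.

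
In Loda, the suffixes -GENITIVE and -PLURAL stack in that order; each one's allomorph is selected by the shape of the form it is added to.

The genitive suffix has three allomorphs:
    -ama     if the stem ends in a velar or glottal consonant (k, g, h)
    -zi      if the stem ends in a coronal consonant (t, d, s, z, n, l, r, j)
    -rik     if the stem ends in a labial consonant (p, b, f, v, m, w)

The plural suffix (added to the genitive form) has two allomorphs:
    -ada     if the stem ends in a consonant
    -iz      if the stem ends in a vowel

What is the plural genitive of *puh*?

The final consonant of *puh* is /h/, which is velar/glottal, so the genitive suffix is -ama, giving *puhama*.
The genitive form *puhama*: final sound = /a/, a vowel → -iz → *puhamaiz*.

puhamaiz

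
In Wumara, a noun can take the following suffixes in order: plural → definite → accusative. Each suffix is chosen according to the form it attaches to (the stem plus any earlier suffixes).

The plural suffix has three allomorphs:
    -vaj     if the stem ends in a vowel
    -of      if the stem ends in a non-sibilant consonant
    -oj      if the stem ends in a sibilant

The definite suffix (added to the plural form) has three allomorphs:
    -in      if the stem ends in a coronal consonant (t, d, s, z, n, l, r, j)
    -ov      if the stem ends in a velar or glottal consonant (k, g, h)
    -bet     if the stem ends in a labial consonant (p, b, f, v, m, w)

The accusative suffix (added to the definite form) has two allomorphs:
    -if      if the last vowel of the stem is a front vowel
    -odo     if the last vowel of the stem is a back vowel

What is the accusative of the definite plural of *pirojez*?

pirojezojinif

*pirojez*: final sound = /z/, a sibilant → -oj → *pirojezoj*.
The final consonant of the plural form *pirojezoj* is /j/, which is coronal, so the definite suffix is -in, giving *pirojezojin*.
The definite form *pirojezojin*: last vowel = /i/, a front vowel → -if → *pirojezojinif*.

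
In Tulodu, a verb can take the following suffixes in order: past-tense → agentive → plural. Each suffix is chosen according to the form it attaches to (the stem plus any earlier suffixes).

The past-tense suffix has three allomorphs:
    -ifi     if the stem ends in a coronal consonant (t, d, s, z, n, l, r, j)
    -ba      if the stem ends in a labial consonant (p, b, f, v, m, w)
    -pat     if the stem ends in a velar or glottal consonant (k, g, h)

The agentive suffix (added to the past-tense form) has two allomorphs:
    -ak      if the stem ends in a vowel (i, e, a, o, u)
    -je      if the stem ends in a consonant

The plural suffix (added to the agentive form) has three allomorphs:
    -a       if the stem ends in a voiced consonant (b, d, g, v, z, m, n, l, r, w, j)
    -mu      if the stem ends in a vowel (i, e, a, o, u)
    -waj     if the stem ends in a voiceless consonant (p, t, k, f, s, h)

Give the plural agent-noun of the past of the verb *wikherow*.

*wikherow*: final consonant = /w/, labial → -ba → *wikherowba*.
Since the final sound of the past-tense form *wikherowba* is /a/ (a vowel), it takes -ak, giving *wikherowbaak*.
Since the final sound of the agentive form *wikherowbaak* is /k/ (a voiceless consonant), it takes -waj, giving *wikherowbaakwaj*.

wikherowbaakwaj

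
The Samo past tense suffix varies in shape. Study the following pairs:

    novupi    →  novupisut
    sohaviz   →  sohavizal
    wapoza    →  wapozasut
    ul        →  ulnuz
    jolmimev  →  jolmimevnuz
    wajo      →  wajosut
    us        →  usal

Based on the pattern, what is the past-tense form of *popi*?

popisut

The pattern is sibilance of the final sound: -al when the stem ends in a sibilant (*sohaviz*, *us*); -nuz when the stem ends in a non-sibilant consonant (*ul*, *jolmimev*); -sut when the stem ends in a vowel (*novupi*, *wapoza*, *wajo*).
*popi*: final sound = /i/, a vowel → -sut → *popisut*.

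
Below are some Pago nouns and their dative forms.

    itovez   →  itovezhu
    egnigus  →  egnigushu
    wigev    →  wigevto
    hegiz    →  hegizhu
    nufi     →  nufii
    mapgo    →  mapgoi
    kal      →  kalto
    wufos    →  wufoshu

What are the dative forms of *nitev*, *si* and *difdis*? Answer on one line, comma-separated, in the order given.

nitevto, sii, difdishu

The alternation tracks the final sound of the stem — -hu when the stem ends in a sibilant (*itovez*, *egnigus*, *hegiz*, *wufos*); -to when the stem ends in a non-sibilant consonant (*wigev*, *kal*); -i when the stem ends in a vowel (*nufi*, *mapgo*).
*nitev* — final sound /v/ (a non-sibilant consonant) → -to → *nitevto*.
*si*: final sound = /i/, a vowel → -i → *sii*.
The final sound of *difdis* is /s/, which is a sibilant, so the suffix is -hu, giving *difdishu*.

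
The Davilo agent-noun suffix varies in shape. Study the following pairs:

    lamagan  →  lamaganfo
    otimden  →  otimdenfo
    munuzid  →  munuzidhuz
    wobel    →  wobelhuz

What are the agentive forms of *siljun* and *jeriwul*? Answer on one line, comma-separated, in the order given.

siljunfo, jeriwulhuz

The suffix is conditioned by the final consonant: -fo when the stem ends in a nasal (*lamagan*, *otimden*); -huz when the stem ends in a non-nasal consonant (*munuzid*, *wobel*).
The final consonant of *siljun* is /n/, which is a nasal, so the suffix is -fo, giving *siljunfo*.
*jeriwul*: final consonant = /l/, non-nasal → -huz → *jeriwulhuz*.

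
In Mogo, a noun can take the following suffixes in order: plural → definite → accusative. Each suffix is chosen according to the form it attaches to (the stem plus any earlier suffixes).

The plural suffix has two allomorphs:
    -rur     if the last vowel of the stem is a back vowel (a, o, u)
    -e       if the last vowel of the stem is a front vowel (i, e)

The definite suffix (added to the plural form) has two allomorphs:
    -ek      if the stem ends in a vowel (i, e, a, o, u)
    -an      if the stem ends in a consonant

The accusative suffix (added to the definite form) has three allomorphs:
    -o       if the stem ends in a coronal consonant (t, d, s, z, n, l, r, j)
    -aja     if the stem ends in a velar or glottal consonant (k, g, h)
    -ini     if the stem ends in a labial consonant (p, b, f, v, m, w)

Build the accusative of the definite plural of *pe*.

peeekaja

The last vowel of *pe* is /e/, which is a front vowel, so the plural suffix is -e, giving *pee*.
The final sound of the plural form *pee* is /e/, which is a vowel, so the definite suffix is -ek, giving *peeek*.
Since the final consonant of the definite form *peeek* is /k/ (velar/glottal), it takes -aja, giving *peeekaja*.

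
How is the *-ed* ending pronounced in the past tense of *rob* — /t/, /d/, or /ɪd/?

The stem *rob* ends in a voiced sound other than /d/.
The -ed suffix is realized as /ɪd/ after /t, d/; as /t/ after other voiceless consonants; and as /d/ after other voiced sounds.
So -ed on *rob* is pronounced /d/.

/d/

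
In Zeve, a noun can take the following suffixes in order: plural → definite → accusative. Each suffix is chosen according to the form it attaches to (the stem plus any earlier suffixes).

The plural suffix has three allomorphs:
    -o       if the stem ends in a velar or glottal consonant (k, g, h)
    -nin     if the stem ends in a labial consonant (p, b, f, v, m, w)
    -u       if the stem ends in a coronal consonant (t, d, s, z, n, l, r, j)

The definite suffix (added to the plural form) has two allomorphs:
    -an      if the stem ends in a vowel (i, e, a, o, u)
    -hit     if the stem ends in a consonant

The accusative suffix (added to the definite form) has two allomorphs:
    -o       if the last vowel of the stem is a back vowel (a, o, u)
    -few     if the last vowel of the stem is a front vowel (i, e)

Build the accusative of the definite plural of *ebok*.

The final consonant of *ebok* is /k/, which is velar/glottal, so the plural suffix is -o, giving *eboko*.
The plural form *eboko* — final sound /o/ (a vowel) → -an → *ebokoan*.
The definite form *ebokoan*: last vowel = /a/, a back vowel → -o → *ebokoano*.

ebokoano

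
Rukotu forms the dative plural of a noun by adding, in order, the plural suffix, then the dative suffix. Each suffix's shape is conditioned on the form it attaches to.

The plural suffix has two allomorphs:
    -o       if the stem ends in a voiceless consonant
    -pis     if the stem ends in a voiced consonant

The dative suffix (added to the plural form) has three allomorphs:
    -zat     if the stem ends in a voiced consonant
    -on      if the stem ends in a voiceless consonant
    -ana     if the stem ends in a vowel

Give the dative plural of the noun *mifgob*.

*mifgob* — final consonant /b/ (voiced) → -pis → *mifgobpis*.
The plural form *mifgobpis*: final sound = /s/, a voiceless consonant → -on → *mifgobpison*.

mifgobpison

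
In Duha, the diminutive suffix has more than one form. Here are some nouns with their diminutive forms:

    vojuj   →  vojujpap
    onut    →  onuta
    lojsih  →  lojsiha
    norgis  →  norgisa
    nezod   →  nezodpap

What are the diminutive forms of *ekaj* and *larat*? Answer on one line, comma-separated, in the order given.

Looking at the final consonant of each stem: -a when the stem ends in a voiceless consonant (*onut*, *lojsih*, *norgis*); -pap when the stem ends in a voiced consonant (*vojuj*, *nezod*).
*ekaj*: final consonant = /j/, voiced → -pap → *ekajpap*.
*larat* — final consonant /t/ (voiceless) → -a → *larata*.

ekajpap, larata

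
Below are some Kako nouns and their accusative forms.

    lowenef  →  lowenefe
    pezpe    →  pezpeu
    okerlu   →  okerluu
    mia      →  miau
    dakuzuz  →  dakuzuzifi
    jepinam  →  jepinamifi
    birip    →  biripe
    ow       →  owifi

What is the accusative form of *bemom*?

Looking at the final sound of each stem: -e when the stem ends in a voiceless consonant (*lowenef*, *birip*); -ifi when the stem ends in a voiced consonant (*dakuzuz*, *jepinam*, *ow*); -u when the stem ends in a vowel (*pezpe*, *okerlu*, *mia*).
Since the final sound of *bemom* is /m/ (a voiced consonant), it takes -ifi, giving *bemomifi*.

bemomifi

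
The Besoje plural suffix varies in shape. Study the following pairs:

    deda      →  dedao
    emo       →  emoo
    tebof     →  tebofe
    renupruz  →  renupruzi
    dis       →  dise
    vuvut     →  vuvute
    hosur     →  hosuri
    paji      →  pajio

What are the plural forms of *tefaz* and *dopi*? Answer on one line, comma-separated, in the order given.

Looking at the final sound of each stem: -e when the stem ends in a voiceless consonant (*tebof*, *dis*, *vuvut*); -i when the stem ends in a voiced consonant (*renupruz*, *hosur*); -o when the stem ends in a vowel (*deda*, *emo*, *paji*).
*tefaz* — final sound /z/ (a voiced consonant) → -i → *tefazi*.
Since the final sound of *dopi* is /i/ (a vowel), it takes -o, giving *dopio*.

tefazi, dopio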